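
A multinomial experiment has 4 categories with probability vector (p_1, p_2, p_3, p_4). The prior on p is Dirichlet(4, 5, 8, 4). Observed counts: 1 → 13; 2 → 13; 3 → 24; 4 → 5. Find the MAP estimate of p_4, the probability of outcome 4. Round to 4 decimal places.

MAP estimate: 0.1111

The posterior is Dirichlet(αᵢ + nᵢ) = Dirichlet(17, 18, 32, 9).
For a Dirichlet(a₁,…,a_K) with all aᵢ > 1, the mode has j-th component (aⱼ − 1)/(Σaᵢ − K).
Here Σaᵢ = 76 and K = 4, so p_4 = (9 − 1)/(76 − 4) = 8/72 ≈ 0.1111.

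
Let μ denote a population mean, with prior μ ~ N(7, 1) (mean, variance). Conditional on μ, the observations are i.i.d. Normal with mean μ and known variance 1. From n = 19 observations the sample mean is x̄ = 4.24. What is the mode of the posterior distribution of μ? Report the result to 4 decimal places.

μ̂_MAP = 4.3780

n = 19, x̄ = 4.24.
For a Normal prior and Normal likelihood with known variance, the posterior is Normal; its mode equals its mean, the precision-weighted average.
Prior precision 1/σ₀² = 1/1 = 1; data precision n/σ² = 19/1 = 19.
μ̂ = (1·7 + 19·4.24) / (1 + 19) = 87.56/20 = 4.3780.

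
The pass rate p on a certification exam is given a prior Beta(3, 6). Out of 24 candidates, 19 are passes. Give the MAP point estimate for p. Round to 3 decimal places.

Prior: Beta(3, 6).
Data: 19 successes in 24 trials. The binomial likelihood contributes p^19(1−p)^5, so the posterior is Beta(3+19, 6+5) = Beta(22, 11).
For Beta(a, b) with a, b > 1 the mode is (a−1)/(a+b−2) = 21/31 ≈ 0.677.

p̂_MAP = 0.677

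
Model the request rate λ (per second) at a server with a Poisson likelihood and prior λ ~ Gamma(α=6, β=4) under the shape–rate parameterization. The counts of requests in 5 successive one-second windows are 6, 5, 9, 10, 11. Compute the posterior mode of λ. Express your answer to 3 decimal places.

λ̂_MAP = 5.111

Σxᵢ = 6+5+9+10+11 = 41, with n = 5.
Posterior ∝ λ^5e^(−4λ) · λ^41e^(−5λ) = λ^46e^(−9λ), i.e. Gamma(shape=47, rate=9).
The mode of a Gamma(a, b) with a ≥ 1 (shape–rate) is (a−1)/b = 46/9 ≈ 5.111.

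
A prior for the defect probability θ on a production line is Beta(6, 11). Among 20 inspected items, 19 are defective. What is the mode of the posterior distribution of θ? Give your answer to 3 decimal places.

Prior: Beta(6, 11).
Data: 19 successes in 20 trials. The binomial likelihood contributes θ^19(1−θ)^1, so the posterior is Beta(6+19, 11+1) = Beta(25, 12).
For Beta(a, b) with a, b > 1 the mode is (a−1)/(a+b−2) = 24/35 ≈ 0.686.

θ̂_MAP = 0.686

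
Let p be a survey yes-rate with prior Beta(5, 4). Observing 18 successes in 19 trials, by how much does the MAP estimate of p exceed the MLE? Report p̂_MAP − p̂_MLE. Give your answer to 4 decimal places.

MAP − MLE = -0.1012

Posterior is Beta(23, 5); MAP = (23−1)/(28−2) = 22/26 ≈ 0.84615.
MLE ignores the prior: p̂_MLE = k/n = 18/19 ≈ 0.94737.
Difference = 22/26 − 18/19 = -25/247 ≈ -0.1012.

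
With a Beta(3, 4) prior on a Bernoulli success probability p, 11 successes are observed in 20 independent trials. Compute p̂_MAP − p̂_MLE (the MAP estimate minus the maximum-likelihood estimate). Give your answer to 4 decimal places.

MAP − MLE = -0.0300

Posterior is Beta(14, 13); MAP = (14−1)/(27−2) = 13/25 ≈ 0.52000.
MLE ignores the prior: p̂_MLE = k/n = 11/20 ≈ 0.55000.
Difference = 13/25 − 11/20 = -3/100 ≈ -0.0300.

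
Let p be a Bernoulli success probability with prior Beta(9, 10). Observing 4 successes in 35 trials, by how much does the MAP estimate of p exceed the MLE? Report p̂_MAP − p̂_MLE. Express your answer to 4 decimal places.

Posterior is Beta(13, 41); MAP = (13−1)/(54−2) = 12/52 ≈ 0.23077.
MLE ignores the prior: p̂_MLE = k/n = 4/35 ≈ 0.11429.
Difference = 12/52 − 4/35 = 53/455 ≈ 0.1165.

MAP − MLE = 0.1165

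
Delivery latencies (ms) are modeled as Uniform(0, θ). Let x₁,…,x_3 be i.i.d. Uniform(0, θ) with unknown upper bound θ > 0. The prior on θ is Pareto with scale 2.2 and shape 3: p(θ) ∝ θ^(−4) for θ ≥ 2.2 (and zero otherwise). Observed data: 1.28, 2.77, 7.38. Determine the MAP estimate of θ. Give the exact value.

The Uniform(0, θ) likelihood is θ^(−n) for θ ≥ max(xᵢ), zero otherwise. Here max(xᵢ) = 7.38.
Posterior ∝ θ^(−4) · θ^(−3) = θ^(−7) on θ ≥ max(2.2, 7.38) = 7.38.
This density is strictly decreasing in θ, so the posterior mode lies at the lower boundary of the support.

θ̂_MAP = 7.38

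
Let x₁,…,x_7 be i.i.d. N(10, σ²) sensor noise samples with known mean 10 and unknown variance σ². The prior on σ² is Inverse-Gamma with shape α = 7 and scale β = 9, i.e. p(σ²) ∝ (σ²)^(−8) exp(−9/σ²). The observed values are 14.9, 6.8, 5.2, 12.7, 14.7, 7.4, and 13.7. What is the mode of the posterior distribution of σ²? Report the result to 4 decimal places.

Sum of squared deviations about the known mean: SS = (14.9−10)² + (6.8−10)² + (5.2−10)² + (12.7−10)² + (14.7−10)² + (7.4−10)² + (13.7−10)² = 107.12.
The Normal likelihood contributes (σ²)^(−n/2) exp(−SS/(2σ²)), so the posterior is Inverse-Gamma(α + n/2, β + SS/2) = Inverse-Gamma(10.5, 62.56).
The mode of Inverse-Gamma(a, b) is b/(a+1) = 62.56/11.5 ≈ 5.4400.

σ̂²_MAP = 5.4400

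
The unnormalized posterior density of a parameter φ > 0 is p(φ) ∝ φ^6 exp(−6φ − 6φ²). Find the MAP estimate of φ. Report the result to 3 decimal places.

φ̂_MAP = 0.500

ℓ'(φ) = 6/φ − 6 − 12φ. Setting this to zero and multiplying by φ: 12φ² + 6φ − 6 = 0.
φ = (−6 + √(6² + 4·12·6)) / (2·12) = (−6 + √324) / 24 = (−6 + 18)/24 = 1/2.
ℓ''(φ) = −6/φ² − 12 < 0, confirming a maximum.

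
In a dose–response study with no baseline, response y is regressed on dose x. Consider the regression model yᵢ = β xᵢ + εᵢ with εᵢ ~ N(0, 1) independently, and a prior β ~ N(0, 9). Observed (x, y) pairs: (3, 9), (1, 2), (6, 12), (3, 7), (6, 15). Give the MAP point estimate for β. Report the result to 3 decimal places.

β̂_MAP = 2.327

log p(β | y) = −Σ(yᵢ − βxᵢ)²/(2·1) − β²/(2·9) + const.
Setting the derivative to zero: Σxᵢ(yᵢ − βxᵢ)/1 − β/9 = 0, so β = Σxᵢyᵢ / (Σxᵢ² + σ²/τ²).
Σxᵢyᵢ = 3·9 + 1·2 + 6·12 + 3·7 + 6·15 = 212; Σxᵢ² = 91; σ²/τ² = 1/9.
β̂_MAP = 212 / (91 + 1/9) = 212/(820/9) = 477/205 ≈ 2.327.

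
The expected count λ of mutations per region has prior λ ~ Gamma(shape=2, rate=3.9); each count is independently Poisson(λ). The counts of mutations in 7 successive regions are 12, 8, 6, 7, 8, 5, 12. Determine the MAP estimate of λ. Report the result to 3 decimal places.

Σxᵢ = 12+8+6+7+8+5+12 = 58, with n = 7.
Posterior ∝ λe^(−3.9λ) · λ^58e^(−7λ) = λ^59e^(−10.9λ), i.e. Gamma(shape=60, rate=10.9).
The mode of a Gamma(a, b) with a ≥ 1 (shape–rate) is (a−1)/b = 59/10.9 ≈ 5.413.

λ̂_MAP = 5.413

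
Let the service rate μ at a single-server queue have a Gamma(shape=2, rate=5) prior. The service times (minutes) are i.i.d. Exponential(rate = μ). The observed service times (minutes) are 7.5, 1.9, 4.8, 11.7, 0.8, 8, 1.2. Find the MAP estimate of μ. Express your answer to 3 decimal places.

μ̂_MAP = 0.196

The Exponential(rate=μ) likelihood is ∝ μ^n e^(−μΣtᵢ). Here n = 7 and Σtᵢ = 7.5 + 1.9 + 4.8 + 11.7 + 0.8 + 8 + 1.2 = 35.9.
Posterior ∝ μe^(−5μ) · μ^7e^(−35.9μ) = μ^8e^(−40.9μ), i.e. Gamma(9, 40.9).
Mode = (a−1)/b = 8/40.9 ≈ 0.196.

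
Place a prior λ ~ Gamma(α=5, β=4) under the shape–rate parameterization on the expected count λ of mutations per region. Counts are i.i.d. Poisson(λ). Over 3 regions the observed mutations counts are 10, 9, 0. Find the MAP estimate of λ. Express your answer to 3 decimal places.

λ̂_MAP = 3.286

Σxᵢ = 10+9+0 = 19, with n = 3.
Posterior ∝ λ^4e^(−4λ) · λ^19e^(−3λ) = λ^23e^(−7λ), i.e. Gamma(shape=24, rate=7).
The mode of a Gamma(a, b) with a ≥ 1 (shape–rate) is (a−1)/b = 23/7 ≈ 3.286.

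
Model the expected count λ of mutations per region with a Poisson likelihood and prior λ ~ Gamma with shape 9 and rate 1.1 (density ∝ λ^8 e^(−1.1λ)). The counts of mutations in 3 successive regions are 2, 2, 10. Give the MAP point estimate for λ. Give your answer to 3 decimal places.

λ̂_MAP = 5.366

Σxᵢ = 2+2+10 = 14, with n = 3.
Posterior ∝ λ^8e^(−1.1λ) · λ^14e^(−3λ) = λ^22e^(−4.1λ), i.e. Gamma(shape=23, rate=4.1).
The mode of a Gamma(a, b) with a ≥ 1 (shape–rate) is (a−1)/b = 22/4.1 ≈ 5.366.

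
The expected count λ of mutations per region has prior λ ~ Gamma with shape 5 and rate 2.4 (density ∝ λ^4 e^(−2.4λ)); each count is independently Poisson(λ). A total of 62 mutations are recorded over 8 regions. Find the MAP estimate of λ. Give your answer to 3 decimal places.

Σxᵢ = 62, n = 8.
Posterior ∝ λ^4e^(−2.4λ) · λ^62e^(−8λ) = λ^66e^(−10.4λ), i.e. Gamma(shape=67, rate=10.4).
The mode of a Gamma(a, b) with a ≥ 1 (shape–rate) is (a−1)/b = 66/10.4 ≈ 6.346.

λ̂_MAP = 6.346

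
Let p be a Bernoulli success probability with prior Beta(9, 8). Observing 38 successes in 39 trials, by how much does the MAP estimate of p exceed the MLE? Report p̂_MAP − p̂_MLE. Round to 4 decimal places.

Posterior is Beta(47, 9); MAP = (47−1)/(56−2) = 46/54 ≈ 0.85185.
MLE ignores the prior: p̂_MLE = k/n = 38/39 ≈ 0.97436.
Difference = 46/54 − 38/39 = -43/351 ≈ -0.1225.

MAP − MLE = -0.1225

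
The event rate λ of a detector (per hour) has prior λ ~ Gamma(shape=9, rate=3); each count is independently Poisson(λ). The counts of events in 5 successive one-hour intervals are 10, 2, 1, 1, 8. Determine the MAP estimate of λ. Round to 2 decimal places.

Σxᵢ = 10+2+1+1+8 = 22, with n = 5.
Posterior ∝ λ^8e^(−3λ) · λ^22e^(−5λ) = λ^30e^(−8λ), i.e. Gamma(shape=31, rate=8).
The mode of a Gamma(a, b) with a ≥ 1 (shape–rate) is (a−1)/b = 30/8 ≈ 3.75.

λ̂_MAP = 3.75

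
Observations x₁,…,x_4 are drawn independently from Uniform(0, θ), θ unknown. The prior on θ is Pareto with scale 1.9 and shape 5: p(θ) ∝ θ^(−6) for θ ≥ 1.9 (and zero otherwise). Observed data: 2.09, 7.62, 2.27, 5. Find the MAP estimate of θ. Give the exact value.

θ̂_MAP = 7.62

The Uniform(0, θ) likelihood is θ^(−n) for θ ≥ max(xᵢ), zero otherwise. Here max(xᵢ) = 7.62.
Posterior ∝ θ^(−6) · θ^(−4) = θ^(−10) on θ ≥ max(1.9, 7.62) = 7.62.
This density is strictly decreasing in θ, so the posterior mode lies at the lower boundary of the support.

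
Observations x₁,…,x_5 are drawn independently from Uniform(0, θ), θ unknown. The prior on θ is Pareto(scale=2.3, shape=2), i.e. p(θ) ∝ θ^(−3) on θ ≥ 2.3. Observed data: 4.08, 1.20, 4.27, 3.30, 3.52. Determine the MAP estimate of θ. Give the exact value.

The Uniform(0, θ) likelihood is θ^(−n) for θ ≥ max(xᵢ), zero otherwise. Here max(xᵢ) = 4.27.
Posterior ∝ θ^(−3) · θ^(−5) = θ^(−8) on θ ≥ max(2.3, 4.27) = 4.27.
This density is strictly decreasing in θ, so the posterior mode lies at the lower boundary of the support.

θ̂_MAP = 4.27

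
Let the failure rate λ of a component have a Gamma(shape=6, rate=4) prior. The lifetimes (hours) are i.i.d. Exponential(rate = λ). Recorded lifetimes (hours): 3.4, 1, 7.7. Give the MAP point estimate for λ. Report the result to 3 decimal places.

λ̂_MAP = 0.497

The Exponential(rate=λ) likelihood is ∝ λ^n e^(−λΣtᵢ). Here n = 3 and Σtᵢ = 3.4 + 1 + 7.7 = 12.1.
Posterior ∝ λ^5e^(−4λ) · λ^3e^(−12.1λ) = λ^8e^(−16.1λ), i.e. Gamma(9, 16.1).
Mode = (a−1)/b = 8/16.1 ≈ 0.497.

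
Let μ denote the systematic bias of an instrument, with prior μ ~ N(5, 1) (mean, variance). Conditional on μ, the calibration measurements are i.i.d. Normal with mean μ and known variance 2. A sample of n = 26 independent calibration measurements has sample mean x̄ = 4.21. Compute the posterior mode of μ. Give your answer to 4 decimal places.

n = 26, x̄ = 4.21.
For a Normal prior and Normal likelihood with known variance, the posterior is Normal; its mode equals its mean, the precision-weighted average.
Prior precision 1/σ₀² = 1/1 = 1; data precision n/σ² = 26/2 = 13.
μ̂ = (1·5 + 13·4.21) / (1 + 13) = 59.73/14 = 5973/1400 ≈ 4.2664.

μ̂_MAP = 4.2664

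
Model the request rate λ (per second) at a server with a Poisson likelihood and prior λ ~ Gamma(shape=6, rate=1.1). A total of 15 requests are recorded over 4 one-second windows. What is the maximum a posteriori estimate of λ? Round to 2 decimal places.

λ̂_MAP = 3.92

Σxᵢ = 15, n = 4.
Posterior ∝ λ^5e^(−1.1λ) · λ^15e^(−4λ) = λ^20e^(−5.1λ), i.e. Gamma(shape=21, rate=5.1).
The mode of a Gamma(a, b) with a ≥ 1 (shape–rate) is (a−1)/b = 20/5.1 ≈ 3.92.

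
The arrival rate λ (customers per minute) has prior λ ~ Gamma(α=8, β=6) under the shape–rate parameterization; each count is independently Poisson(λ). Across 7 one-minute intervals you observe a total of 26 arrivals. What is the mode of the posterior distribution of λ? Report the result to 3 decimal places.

λ̂_MAP = 2.538

Σxᵢ = 26, n = 7.
Posterior ∝ λ^7e^(−6λ) · λ^26e^(−7λ) = λ^33e^(−13λ), i.e. Gamma(shape=34, rate=13).
The mode of a Gamma(a, b) with a ≥ 1 (shape–rate) is (a−1)/b = 33/13 ≈ 2.538.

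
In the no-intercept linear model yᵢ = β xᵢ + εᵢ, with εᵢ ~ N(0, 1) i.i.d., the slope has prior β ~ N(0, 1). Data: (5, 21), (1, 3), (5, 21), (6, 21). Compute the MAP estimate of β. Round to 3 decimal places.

β̂_MAP = 3.852

log p(β | y) = −Σ(yᵢ − βxᵢ)²/(2·1) − β²/(2·1) + const.
Setting the derivative to zero: Σxᵢ(yᵢ − βxᵢ)/1 − β/1 = 0, so β = Σxᵢyᵢ / (Σxᵢ² + σ²/τ²).
Σxᵢyᵢ = 5·21 + 1·3 + 5·21 + 6·21 = 339; Σxᵢ² = 87; σ²/τ² = 1.
β̂_MAP = 339 / (87 + 1) = 339/88 ≈ 3.852.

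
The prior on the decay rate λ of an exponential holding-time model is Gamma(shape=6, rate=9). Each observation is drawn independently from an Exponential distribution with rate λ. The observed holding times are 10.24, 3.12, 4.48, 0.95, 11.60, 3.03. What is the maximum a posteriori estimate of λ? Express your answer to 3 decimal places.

λ̂_MAP = 0.259

The Exponential(rate=λ) likelihood is ∝ λ^n e^(−λΣtᵢ). Here n = 6 and Σtᵢ = 10.24 + 3.12 + 4.48 + 0.95 + 11.60 + 3.03 = 33.42.
Posterior ∝ λ^5e^(−9λ) · λ^6e^(−33.42λ) = λ^11e^(−42.42λ), i.e. Gamma(12, 42.42).
Mode = (a−1)/b = 11/42.42 ≈ 0.259.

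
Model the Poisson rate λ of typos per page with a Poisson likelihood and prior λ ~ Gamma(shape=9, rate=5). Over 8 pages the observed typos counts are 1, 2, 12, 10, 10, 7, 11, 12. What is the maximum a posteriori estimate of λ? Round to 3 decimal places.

λ̂_MAP = 5.615

Σxᵢ = 1+2+12+10+10+7+11+12 = 65, with n = 8.
Posterior ∝ λ^8e^(−5λ) · λ^65e^(−8λ) = λ^73e^(−13λ), i.e. Gamma(shape=74, rate=13).
The mode of a Gamma(a, b) with a ≥ 1 (shape–rate) is (a−1)/b = 73/13 ≈ 5.615.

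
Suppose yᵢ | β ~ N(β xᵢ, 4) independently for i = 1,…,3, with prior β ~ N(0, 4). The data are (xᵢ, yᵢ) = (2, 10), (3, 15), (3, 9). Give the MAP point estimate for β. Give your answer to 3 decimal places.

log p(β | y) = −Σ(yᵢ − βxᵢ)²/(2·4) − β²/(2·4) + const.
Setting the derivative to zero: Σxᵢ(yᵢ − βxᵢ)/4 − β/4 = 0, so β = Σxᵢyᵢ / (Σxᵢ² + σ²/τ²).
Σxᵢyᵢ = 2·10 + 3·15 + 3·9 = 92; Σxᵢ² = 22; σ²/τ² = 1.
β̂_MAP = 92 / (22 + 1) = 92/23 ≈ 4.000.

β̂_MAP = 4.000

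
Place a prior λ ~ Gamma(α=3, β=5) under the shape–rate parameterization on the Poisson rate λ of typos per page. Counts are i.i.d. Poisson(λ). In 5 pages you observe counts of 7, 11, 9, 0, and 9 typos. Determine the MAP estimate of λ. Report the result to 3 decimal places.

λ̂_MAP = 3.800

Σxᵢ = 7+11+9+0+9 = 36, with n = 5.
Posterior ∝ λ^2e^(−5λ) · λ^36e^(−5λ) = λ^38e^(−10λ), i.e. Gamma(shape=39, rate=10).
The mode of a Gamma(a, b) with a ≥ 1 (shape–rate) is (a−1)/b = 38/10 ≈ 3.800.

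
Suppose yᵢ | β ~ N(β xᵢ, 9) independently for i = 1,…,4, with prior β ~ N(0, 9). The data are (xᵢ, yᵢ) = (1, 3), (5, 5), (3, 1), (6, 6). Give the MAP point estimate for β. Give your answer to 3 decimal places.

β̂_MAP = 0.931

log p(β | y) = −Σ(yᵢ − βxᵢ)²/(2·9) − β²/(2·9) + const.
Setting the derivative to zero: Σxᵢ(yᵢ − βxᵢ)/9 − β/9 = 0, so β = Σxᵢyᵢ / (Σxᵢ² + σ²/τ²).
Σxᵢyᵢ = 1·3 + 5·5 + 3·1 + 6·6 = 67; Σxᵢ² = 71; σ²/τ² = 1.
β̂_MAP = 67 / (71 + 1) = 67/72 ≈ 0.931.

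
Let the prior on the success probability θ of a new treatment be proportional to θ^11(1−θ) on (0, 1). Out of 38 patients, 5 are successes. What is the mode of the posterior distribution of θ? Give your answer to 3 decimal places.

θ̂_MAP = 0.320

The prior density ∝ θ^11(1−θ)^1 is the kernel of Beta(12, 2).
Data: 5 successes in 38 trials. The binomial likelihood contributes θ^5(1−θ)^33, so the posterior is Beta(12+5, 2+33) = Beta(17, 35).
For Beta(a, b) with a, b > 1 the mode is (a−1)/(a+b−2) = 16/50 ≈ 0.320.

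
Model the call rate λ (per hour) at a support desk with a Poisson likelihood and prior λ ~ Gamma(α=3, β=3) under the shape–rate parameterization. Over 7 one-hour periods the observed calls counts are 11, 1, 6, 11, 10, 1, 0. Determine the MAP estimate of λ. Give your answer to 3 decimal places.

λ̂_MAP = 4.200

Σxᵢ = 11+1+6+11+10+1+0 = 40, with n = 7.
Posterior ∝ λ^2e^(−3λ) · λ^40e^(−7λ) = λ^42e^(−10λ), i.e. Gamma(shape=43, rate=10).
The mode of a Gamma(a, b) with a ≥ 1 (shape–rate) is (a−1)/b = 42/10 ≈ 4.200.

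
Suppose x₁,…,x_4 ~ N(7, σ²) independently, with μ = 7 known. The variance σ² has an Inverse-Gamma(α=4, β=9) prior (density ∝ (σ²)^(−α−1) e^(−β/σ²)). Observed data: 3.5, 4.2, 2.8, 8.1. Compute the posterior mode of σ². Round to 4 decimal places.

σ̂²_MAP = 4.0671

Sum of squared deviations about the known mean: SS = (3.5−7)² + (4.2−7)² + (2.8−7)² + (8.1−7)² = 38.94.
The Normal likelihood contributes (σ²)^(−n/2) exp(−SS/(2σ²)), so the posterior is Inverse-Gamma(α + n/2, β + SS/2) = Inverse-Gamma(6, 28.47).
The mode of Inverse-Gamma(a, b) is b/(a+1) = 28.47/7 ≈ 4.0671.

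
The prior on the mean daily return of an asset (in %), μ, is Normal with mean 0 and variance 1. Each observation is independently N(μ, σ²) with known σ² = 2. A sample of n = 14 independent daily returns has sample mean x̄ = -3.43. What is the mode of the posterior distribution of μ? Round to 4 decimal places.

μ̂_MAP = -3.0013

n = 14, x̄ = -3.43.
For a Normal prior and Normal likelihood with known variance, the posterior is Normal; its mode equals its mean, the precision-weighted average.
Prior precision 1/σ₀² = 1/1 = 1; data precision n/σ² = 14/2 = 7.
μ̂ = (1·0 + 7·(-3.43)) / (1 + 7) = (-24.01)/8 = -3.00125 ≈ -3.0013.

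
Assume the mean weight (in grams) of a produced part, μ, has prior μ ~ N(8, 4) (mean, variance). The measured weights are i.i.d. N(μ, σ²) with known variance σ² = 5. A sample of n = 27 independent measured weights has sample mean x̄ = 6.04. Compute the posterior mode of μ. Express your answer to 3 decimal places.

n = 27, x̄ = 6.04.
For a Normal prior and Normal likelihood with known variance, the posterior is Normal; its mode equals its mean, the precision-weighted average.
Prior precision 1/σ₀² = 1/4 = 0.25; data precision n/σ² = 27/5 = 5.4.
μ̂ = (0.25·8 + 5.4·6.04) / (0.25 + 5.4) = 34.616/5.65 = 17308/2825 ≈ 6.127.

μ̂_MAP = 6.127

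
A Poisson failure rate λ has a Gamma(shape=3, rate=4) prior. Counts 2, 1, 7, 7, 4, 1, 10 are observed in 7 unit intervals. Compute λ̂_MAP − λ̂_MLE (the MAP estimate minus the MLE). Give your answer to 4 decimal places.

Σxᵢ = 32. Posterior is Gamma(35, 11); MAP = (35−1)/11 = 34/11 ≈ 3.09091.
MLE = x̄ = 32/7 ≈ 4.57143.
Difference = 34/11 − 32/7 = -114/77 ≈ -1.4805.

MAP − MLE = -1.4805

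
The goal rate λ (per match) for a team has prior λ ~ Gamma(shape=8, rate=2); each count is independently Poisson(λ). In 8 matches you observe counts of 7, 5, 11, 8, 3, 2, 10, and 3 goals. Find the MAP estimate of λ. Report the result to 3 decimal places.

Σxᵢ = 7+5+11+8+3+2+10+3 = 49, with n = 8.
Posterior ∝ λ^7e^(−2λ) · λ^49e^(−8λ) = λ^56e^(−10λ), i.e. Gamma(shape=57, rate=10).
The mode of a Gamma(a, b) with a ≥ 1 (shape–rate) is (a−1)/b = 56/10 ≈ 5.600.

λ̂_MAP = 5.600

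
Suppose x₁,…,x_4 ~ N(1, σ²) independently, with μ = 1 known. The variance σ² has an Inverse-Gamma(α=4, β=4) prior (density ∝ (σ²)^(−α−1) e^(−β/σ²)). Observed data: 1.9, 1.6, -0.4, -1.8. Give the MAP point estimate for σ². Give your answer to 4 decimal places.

σ̂²_MAP = 1.3550

Sum of squared deviations about the known mean: SS = (1.9−1)² + (1.6−1)² + (-0.4−1)² + (-1.8−1)² = 10.97.
The Normal likelihood contributes (σ²)^(−n/2) exp(−SS/(2σ²)), so the posterior is Inverse-Gamma(α + n/2, β + SS/2) = Inverse-Gamma(6, 9.485).
The mode of Inverse-Gamma(a, b) is b/(a+1) = 9.485/7 ≈ 1.3550.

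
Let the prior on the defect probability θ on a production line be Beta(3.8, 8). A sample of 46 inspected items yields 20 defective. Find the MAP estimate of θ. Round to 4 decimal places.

θ̂_MAP = 0.4086

Prior: Beta(3.8, 8).
Data: 20 successes in 46 trials. The binomial likelihood contributes θ^20(1−θ)^26, so the posterior is Beta(3.8+20, 8+26) = Beta(23.8, 34).
For Beta(a, b) with a, b > 1 the mode is (a−1)/(a+b−2) = 22.8/55.8 ≈ 0.4086.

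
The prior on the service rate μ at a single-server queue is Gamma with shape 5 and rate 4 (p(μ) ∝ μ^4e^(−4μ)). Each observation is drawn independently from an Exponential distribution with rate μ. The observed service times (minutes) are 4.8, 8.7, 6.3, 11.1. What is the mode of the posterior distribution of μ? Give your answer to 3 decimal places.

μ̂_MAP = 0.229

The Exponential(rate=μ) likelihood is ∝ μ^n e^(−μΣtᵢ). Here n = 4 and Σtᵢ = 4.8 + 8.7 + 6.3 + 11.1 = 30.9.
Posterior ∝ μ^4e^(−4μ) · μ^4e^(−30.9μ) = μ^8e^(−34.9μ), i.e. Gamma(9, 34.9).
Mode = (a−1)/b = 8/34.9 ≈ 0.229.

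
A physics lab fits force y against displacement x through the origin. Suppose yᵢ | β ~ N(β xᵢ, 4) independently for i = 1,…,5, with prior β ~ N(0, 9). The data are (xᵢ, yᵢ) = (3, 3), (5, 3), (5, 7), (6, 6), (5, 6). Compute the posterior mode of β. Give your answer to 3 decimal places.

β̂_MAP = 1.038

log p(β | y) = −Σ(yᵢ − βxᵢ)²/(2·4) − β²/(2·9) + const.
Setting the derivative to zero: Σxᵢ(yᵢ − βxᵢ)/4 − β/9 = 0, so β = Σxᵢyᵢ / (Σxᵢ² + σ²/τ²).
Σxᵢyᵢ = 3·3 + 5·3 + 5·7 + 6·6 + 5·6 = 125; Σxᵢ² = 120; σ²/τ² = 4/9.
β̂_MAP = 125 / (120 + 4/9) = 125/(1084/9) = 1125/1084 ≈ 1.038.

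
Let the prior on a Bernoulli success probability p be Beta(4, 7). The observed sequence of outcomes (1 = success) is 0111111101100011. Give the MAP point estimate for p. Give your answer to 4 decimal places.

p̂_MAP = 0.5600

Prior: Beta(4, 7).
Data: 11 successes in 16 trials (from the sequence). The binomial likelihood contributes p^11(1−p)^5, so the posterior is Beta(4+11, 7+5) = Beta(15, 12).
For Beta(a, b) with a, b > 1 the mode is (a−1)/(a+b−2) = 14/25 ≈ 0.5600.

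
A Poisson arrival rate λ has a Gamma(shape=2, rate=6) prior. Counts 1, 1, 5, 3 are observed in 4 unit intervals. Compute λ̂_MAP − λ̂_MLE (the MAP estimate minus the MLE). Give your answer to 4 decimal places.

MAP − MLE = -1.4000

Σxᵢ = 10. Posterior is Gamma(12, 10); MAP = (12−1)/10 = 11/10 ≈ 1.10000.
MLE = x̄ = 10/4 ≈ 2.50000.
Difference = 11/10 − 10/4 = -7/5 ≈ -1.4000.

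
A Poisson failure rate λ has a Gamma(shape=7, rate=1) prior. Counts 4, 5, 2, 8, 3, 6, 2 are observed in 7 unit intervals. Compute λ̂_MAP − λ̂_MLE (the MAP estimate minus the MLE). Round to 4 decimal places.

Σxᵢ = 30. Posterior is Gamma(37, 8); MAP = (37−1)/8 = 36/8 ≈ 4.50000.
MLE = x̄ = 30/7 ≈ 4.28571.
Difference = 36/8 − 30/7 = 3/14 ≈ 0.2143.

MAP − MLE = 0.2143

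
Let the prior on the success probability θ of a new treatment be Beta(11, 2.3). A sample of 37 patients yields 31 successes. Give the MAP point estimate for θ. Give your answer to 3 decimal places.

θ̂_MAP = 0.849

Prior: Beta(11, 2.3).
Data: 31 successes in 37 trials. The binomial likelihood contributes θ^31(1−θ)^6, so the posterior is Beta(11+31, 2.3+6) = Beta(42, 8.3).
For Beta(a, b) with a, b > 1 the mode is (a−1)/(a+b−2) = 41/48.3 ≈ 0.849.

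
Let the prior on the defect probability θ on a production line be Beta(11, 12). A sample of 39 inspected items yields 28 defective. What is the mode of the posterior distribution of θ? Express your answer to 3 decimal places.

Prior: Beta(11, 12).
Data: 28 successes in 39 trials. The binomial likelihood contributes θ^28(1−θ)^11, so the posterior is Beta(11+28, 12+11) = Beta(39, 23).
For Beta(a, b) with a, b > 1 the mode is (a−1)/(a+b−2) = 38/60 ≈ 0.633.

θ̂_MAP = 0.633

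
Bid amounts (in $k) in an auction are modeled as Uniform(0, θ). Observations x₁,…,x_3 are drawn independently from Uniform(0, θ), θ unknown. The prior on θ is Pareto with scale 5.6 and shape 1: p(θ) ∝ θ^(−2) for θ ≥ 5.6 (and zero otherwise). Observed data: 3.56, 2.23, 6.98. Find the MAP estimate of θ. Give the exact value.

The Uniform(0, θ) likelihood is θ^(−n) for θ ≥ max(xᵢ), zero otherwise. Here max(xᵢ) = 6.98.
Posterior ∝ θ^(−2) · θ^(−3) = θ^(−5) on θ ≥ max(5.6, 6.98) = 6.98.
This density is strictly decreasing in θ, so the posterior mode lies at the lower boundary of the support.

θ̂_MAP = 6.98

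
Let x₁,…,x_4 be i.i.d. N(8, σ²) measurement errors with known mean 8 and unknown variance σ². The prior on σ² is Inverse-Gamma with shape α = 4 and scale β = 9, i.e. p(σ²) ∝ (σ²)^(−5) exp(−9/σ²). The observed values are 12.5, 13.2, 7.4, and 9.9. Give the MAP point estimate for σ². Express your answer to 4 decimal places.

Sum of squared deviations about the known mean: SS = (12.5−8)² + (13.2−8)² + (7.4−8)² + (9.9−8)² = 51.26.
The Normal likelihood contributes (σ²)^(−n/2) exp(−SS/(2σ²)), so the posterior is Inverse-Gamma(α + n/2, β + SS/2) = Inverse-Gamma(6, 34.63).
The mode of Inverse-Gamma(a, b) is b/(a+1) = 34.63/7 ≈ 4.9471.

σ̂²_MAP = 4.9471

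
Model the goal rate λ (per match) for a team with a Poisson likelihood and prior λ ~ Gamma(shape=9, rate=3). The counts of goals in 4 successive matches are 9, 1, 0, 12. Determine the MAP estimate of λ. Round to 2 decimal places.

λ̂_MAP = 4.29

Σxᵢ = 9+1+0+12 = 22, with n = 4.
Posterior ∝ λ^8e^(−3λ) · λ^22e^(−4λ) = λ^30e^(−7λ), i.e. Gamma(shape=31, rate=7).
The mode of a Gamma(a, b) with a ≥ 1 (shape–rate) is (a−1)/b = 30/7 ≈ 4.29.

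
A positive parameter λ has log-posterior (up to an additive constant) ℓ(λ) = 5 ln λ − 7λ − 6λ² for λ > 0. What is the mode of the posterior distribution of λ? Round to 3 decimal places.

λ̂_MAP = 0.417

ℓ'(λ) = 5/λ − 7 − 12λ. Setting this to zero and multiplying by λ: 12λ² + 7λ − 5 = 0.
λ = (−7 + √(7² + 4·12·5)) / (2·12) = (−7 + √289) / 24 = (−7 + 17)/24 = 5/12.
ℓ''(λ) = −5/λ² − 12 < 0, confirming a maximum.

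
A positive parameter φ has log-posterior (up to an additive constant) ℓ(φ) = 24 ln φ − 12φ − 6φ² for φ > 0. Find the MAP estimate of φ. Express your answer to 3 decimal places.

φ̂_MAP = 1.000

ℓ'(φ) = 24/φ − 12 − 12φ. Setting this to zero and multiplying by φ: 12φ² + 12φ − 24 = 0.
φ = (−12 + √(12² + 4·12·24)) / (2·12) = (−12 + √1296) / 24 = (−12 + 36)/24 = 1.
ℓ''(φ) = −24/φ² − 12 < 0, confirming a maximum.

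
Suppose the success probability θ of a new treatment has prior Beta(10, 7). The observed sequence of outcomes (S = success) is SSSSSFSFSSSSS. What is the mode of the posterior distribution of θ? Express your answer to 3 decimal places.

θ̂_MAP = 0.714

Prior: Beta(10, 7).
Data: 11 successes in 13 trials (from the sequence). The binomial likelihood contributes θ^11(1−θ)^2, so the posterior is Beta(10+11, 7+2) = Beta(21, 9).
For Beta(a, b) with a, b > 1 the mode is (a−1)/(a+b−2) = 20/28 ≈ 0.714.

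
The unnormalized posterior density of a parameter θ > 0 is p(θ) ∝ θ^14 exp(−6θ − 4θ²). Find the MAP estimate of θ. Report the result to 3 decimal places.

ℓ'(θ) = 14/θ − 6 − 8θ. Setting this to zero and multiplying by θ: 8θ² + 6θ − 14 = 0.
θ = (−6 + √(6² + 4·8·14)) / (2·8) = (−6 + √484) / 16 = (−6 + 22)/16 = 1.
ℓ''(θ) = −14/θ² − 8 < 0, confirming a maximum.

θ̂_MAP = 1.000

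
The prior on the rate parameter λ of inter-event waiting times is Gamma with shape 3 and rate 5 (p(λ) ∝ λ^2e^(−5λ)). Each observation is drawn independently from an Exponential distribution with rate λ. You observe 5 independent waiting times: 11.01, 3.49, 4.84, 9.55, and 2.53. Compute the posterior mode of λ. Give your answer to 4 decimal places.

λ̂_MAP = 0.1922

The Exponential(rate=λ) likelihood is ∝ λ^n e^(−λΣtᵢ). Here n = 5 and Σtᵢ = 11.01 + 3.49 + 4.84 + 9.55 + 2.53 = 31.42.
Posterior ∝ λ^2e^(−5λ) · λ^5e^(−31.42λ) = λ^7e^(−36.42λ), i.e. Gamma(8, 36.42).
Mode = (a−1)/b = 7/36.42 ≈ 0.1922.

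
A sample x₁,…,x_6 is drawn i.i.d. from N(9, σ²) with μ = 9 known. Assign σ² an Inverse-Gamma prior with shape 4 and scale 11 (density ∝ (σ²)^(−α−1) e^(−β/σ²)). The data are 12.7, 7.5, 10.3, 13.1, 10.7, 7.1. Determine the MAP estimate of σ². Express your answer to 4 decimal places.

σ̂²_MAP = 3.9338

Sum of squared deviations about the known mean: SS = (12.7−9)² + (7.5−9)² + (10.3−9)² + (13.1−9)² + (10.7−9)² + (7.1−9)² = 40.94.
The Normal likelihood contributes (σ²)^(−n/2) exp(−SS/(2σ²)), so the posterior is Inverse-Gamma(α + n/2, β + SS/2) = Inverse-Gamma(7, 31.47).
The mode of Inverse-Gamma(a, b) is b/(a+1) = 31.47/8 ≈ 3.9338.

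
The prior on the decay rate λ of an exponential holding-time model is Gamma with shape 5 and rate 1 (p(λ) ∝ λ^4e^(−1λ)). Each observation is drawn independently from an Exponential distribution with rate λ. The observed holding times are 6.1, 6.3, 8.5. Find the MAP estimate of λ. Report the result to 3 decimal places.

λ̂_MAP = 0.320

The Exponential(rate=λ) likelihood is ∝ λ^n e^(−λΣtᵢ). Here n = 3 and Σtᵢ = 6.1 + 6.3 + 8.5 = 20.9.
Posterior ∝ λ^4e^(−1λ) · λ^3e^(−20.9λ) = λ^7e^(−21.9λ), i.e. Gamma(8, 21.9).
Mode = (a−1)/b = 7/21.9 ≈ 0.320.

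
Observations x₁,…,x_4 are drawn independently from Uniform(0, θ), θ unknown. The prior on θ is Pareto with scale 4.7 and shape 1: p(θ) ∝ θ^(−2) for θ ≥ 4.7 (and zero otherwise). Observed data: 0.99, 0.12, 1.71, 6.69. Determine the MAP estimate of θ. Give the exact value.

θ̂_MAP = 6.69

The Uniform(0, θ) likelihood is θ^(−n) for θ ≥ max(xᵢ), zero otherwise. Here max(xᵢ) = 6.69.
Posterior ∝ θ^(−2) · θ^(−4) = θ^(−6) on θ ≥ max(4.7, 6.69) = 6.69.
This density is strictly decreasing in θ, so the posterior mode lies at the lower boundary of the support.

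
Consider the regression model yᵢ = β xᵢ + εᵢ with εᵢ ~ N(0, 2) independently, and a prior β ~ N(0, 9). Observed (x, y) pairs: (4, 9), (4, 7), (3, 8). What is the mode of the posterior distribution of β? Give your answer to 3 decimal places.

log p(β | y) = −Σ(yᵢ − βxᵢ)²/(2·2) − β²/(2·9) + const.
Setting the derivative to zero: Σxᵢ(yᵢ − βxᵢ)/2 − β/9 = 0, so β = Σxᵢyᵢ / (Σxᵢ² + σ²/τ²).
Σxᵢyᵢ = 4·9 + 4·7 + 3·8 = 88; Σxᵢ² = 41; σ²/τ² = 2/9.
β̂_MAP = 88 / (41 + 2/9) = 88/(371/9) = 792/371 ≈ 2.135.

β̂_MAP = 2.135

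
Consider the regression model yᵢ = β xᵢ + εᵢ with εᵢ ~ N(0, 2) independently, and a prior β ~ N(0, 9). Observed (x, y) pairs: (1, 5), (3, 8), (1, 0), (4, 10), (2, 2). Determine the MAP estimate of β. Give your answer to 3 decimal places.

log p(β | y) = −Σ(yᵢ − βxᵢ)²/(2·2) − β²/(2·9) + const.
Setting the derivative to zero: Σxᵢ(yᵢ − βxᵢ)/2 − β/9 = 0, so β = Σxᵢyᵢ / (Σxᵢ² + σ²/τ²).
Σxᵢyᵢ = 1·5 + 3·8 + 1·0 + 4·10 + 2·2 = 73; Σxᵢ² = 31; σ²/τ² = 2/9.
β̂_MAP = 73 / (31 + 2/9) = 73/(281/9) = 657/281 ≈ 2.338.

β̂_MAP = 2.338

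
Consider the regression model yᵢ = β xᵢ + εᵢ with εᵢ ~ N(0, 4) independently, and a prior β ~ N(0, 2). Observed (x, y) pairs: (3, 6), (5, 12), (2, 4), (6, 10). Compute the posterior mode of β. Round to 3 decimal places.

log p(β | y) = −Σ(yᵢ − βxᵢ)²/(2·4) − β²/(2·2) + const.
Setting the derivative to zero: Σxᵢ(yᵢ − βxᵢ)/4 − β/2 = 0, so β = Σxᵢyᵢ / (Σxᵢ² + σ²/τ²).
Σxᵢyᵢ = 3·6 + 5·12 + 2·4 + 6·10 = 146; Σxᵢ² = 74; σ²/τ² = 2.
β̂_MAP = 146 / (74 + 2) = 146/76 ≈ 1.921.

β̂_MAP = 1.921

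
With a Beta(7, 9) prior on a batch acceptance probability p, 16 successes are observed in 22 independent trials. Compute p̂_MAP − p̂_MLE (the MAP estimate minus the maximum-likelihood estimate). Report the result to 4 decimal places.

MAP − MLE = -0.1162

Posterior is Beta(23, 15); MAP = (23−1)/(38−2) = 22/36 ≈ 0.61111.
MLE ignores the prior: p̂_MLE = k/n = 16/22 ≈ 0.72727.
Difference = 22/36 − 16/22 = -23/198 ≈ -0.1162.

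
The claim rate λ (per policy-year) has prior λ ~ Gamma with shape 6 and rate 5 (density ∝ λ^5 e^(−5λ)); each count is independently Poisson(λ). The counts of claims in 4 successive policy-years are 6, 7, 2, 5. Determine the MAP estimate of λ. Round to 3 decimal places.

λ̂_MAP = 2.778

Σxᵢ = 6+7+2+5 = 20, with n = 4.
Posterior ∝ λ^5e^(−5λ) · λ^20e^(−4λ) = λ^25e^(−9λ), i.e. Gamma(shape=26, rate=9).
The mode of a Gamma(a, b) with a ≥ 1 (shape–rate) is (a−1)/b = 25/9 ≈ 2.778.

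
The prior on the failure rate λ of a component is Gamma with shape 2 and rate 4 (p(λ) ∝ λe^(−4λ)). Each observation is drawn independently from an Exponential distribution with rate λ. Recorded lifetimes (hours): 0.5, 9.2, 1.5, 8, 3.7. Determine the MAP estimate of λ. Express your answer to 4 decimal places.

λ̂_MAP = 0.2230

The Exponential(rate=λ) likelihood is ∝ λ^n e^(−λΣtᵢ). Here n = 5 and Σtᵢ = 0.5 + 9.2 + 1.5 + 8 + 3.7 = 22.9.
Posterior ∝ λe^(−4λ) · λ^5e^(−22.9λ) = λ^6e^(−26.9λ), i.e. Gamma(7, 26.9).
Mode = (a−1)/b = 6/26.9 ≈ 0.2230.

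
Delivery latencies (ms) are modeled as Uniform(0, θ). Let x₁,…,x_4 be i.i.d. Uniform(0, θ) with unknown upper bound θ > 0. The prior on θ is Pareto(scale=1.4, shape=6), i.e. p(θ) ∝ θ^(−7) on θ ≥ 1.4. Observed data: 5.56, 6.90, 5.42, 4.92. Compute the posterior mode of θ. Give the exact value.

The Uniform(0, θ) likelihood is θ^(−n) for θ ≥ max(xᵢ), zero otherwise. Here max(xᵢ) = 6.90.
Posterior ∝ θ^(−7) · θ^(−4) = θ^(−11) on θ ≥ max(1.4, 6.90) = 6.90.
This density is strictly decreasing in θ, so the posterior mode lies at the lower boundary of the support.

θ̂_MAP = 6.90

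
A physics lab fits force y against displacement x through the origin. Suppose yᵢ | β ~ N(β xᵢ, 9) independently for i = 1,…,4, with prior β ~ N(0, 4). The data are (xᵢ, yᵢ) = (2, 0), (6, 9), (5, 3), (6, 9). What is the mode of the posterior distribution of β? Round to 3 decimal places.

log p(β | y) = −Σ(yᵢ − βxᵢ)²/(2·9) − β²/(2·4) + const.
Setting the derivative to zero: Σxᵢ(yᵢ − βxᵢ)/9 − β/4 = 0, so β = Σxᵢyᵢ / (Σxᵢ² + σ²/τ²).
Σxᵢyᵢ = 2·0 + 6·9 + 5·3 + 6·9 = 123; Σxᵢ² = 101; σ²/τ² = 2.25.
β̂_MAP = 123 / (101 + 2.25) = 123/103.25 ≈ 1.191.

β̂_MAP = 1.191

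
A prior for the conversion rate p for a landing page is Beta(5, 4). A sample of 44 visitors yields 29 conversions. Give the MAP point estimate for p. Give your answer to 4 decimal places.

p̂_MAP = 0.6471

Prior: Beta(5, 4).
Data: 29 successes in 44 trials. The binomial likelihood contributes p^29(1−p)^15, so the posterior is Beta(5+29, 4+15) = Beta(34, 19).
For Beta(a, b) with a, b > 1 the mode is (a−1)/(a+b−2) = 33/51 ≈ 0.6471.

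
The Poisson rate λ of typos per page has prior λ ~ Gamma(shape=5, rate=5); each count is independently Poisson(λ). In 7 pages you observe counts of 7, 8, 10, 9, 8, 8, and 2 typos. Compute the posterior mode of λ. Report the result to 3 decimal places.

λ̂_MAP = 4.667

Σxᵢ = 7+8+10+9+8+8+2 = 52, with n = 7.
Posterior ∝ λ^4e^(−5λ) · λ^52e^(−7λ) = λ^56e^(−12λ), i.e. Gamma(shape=57, rate=12).
The mode of a Gamma(a, b) with a ≥ 1 (shape–rate) is (a−1)/b = 56/12 ≈ 4.667.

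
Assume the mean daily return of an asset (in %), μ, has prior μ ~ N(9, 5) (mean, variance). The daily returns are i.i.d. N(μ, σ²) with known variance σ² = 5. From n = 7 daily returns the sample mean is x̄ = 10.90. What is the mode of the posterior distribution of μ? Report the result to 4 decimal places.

μ̂_MAP = 10.6625

n = 7, x̄ = 10.90.
For a Normal prior and Normal likelihood with known variance, the posterior is Normal; its mode equals its mean, the precision-weighted average.
Prior precision 1/σ₀² = 1/5 = 0.2; data precision n/σ² = 7/5 = 1.4.
μ̂ = (0.2·9 + 1.4·10.9) / (0.2 + 1.4) = 17.06/1.6 = 10.6625.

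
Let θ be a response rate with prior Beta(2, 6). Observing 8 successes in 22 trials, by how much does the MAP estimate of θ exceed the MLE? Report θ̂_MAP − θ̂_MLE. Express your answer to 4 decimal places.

Posterior is Beta(10, 20); MAP = (10−1)/(30−2) = 9/28 ≈ 0.32143.
MLE ignores the prior: θ̂_MLE = k/n = 8/22 ≈ 0.36364.
Difference = 9/28 − 8/22 = -13/308 ≈ -0.0422.

MAP − MLE = -0.0422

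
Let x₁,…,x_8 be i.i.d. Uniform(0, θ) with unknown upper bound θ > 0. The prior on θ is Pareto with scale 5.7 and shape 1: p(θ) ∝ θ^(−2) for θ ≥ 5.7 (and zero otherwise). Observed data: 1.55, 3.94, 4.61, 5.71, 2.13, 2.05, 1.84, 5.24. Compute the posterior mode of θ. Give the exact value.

The Uniform(0, θ) likelihood is θ^(−n) for θ ≥ max(xᵢ), zero otherwise. Here max(xᵢ) = 5.71.
Posterior ∝ θ^(−2) · θ^(−8) = θ^(−10) on θ ≥ max(5.7, 5.71) = 5.71.
This density is strictly decreasing in θ, so the posterior mode lies at the lower boundary of the support.

θ̂_MAP = 5.71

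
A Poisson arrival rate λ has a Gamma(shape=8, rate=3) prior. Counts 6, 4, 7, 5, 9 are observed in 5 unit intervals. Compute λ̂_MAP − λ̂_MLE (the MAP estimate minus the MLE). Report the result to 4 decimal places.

MAP − MLE = -1.4500

Σxᵢ = 31. Posterior is Gamma(39, 8); MAP = (39−1)/8 = 38/8 ≈ 4.75000.
MLE = x̄ = 31/5 ≈ 6.20000.
Difference = 38/8 − 31/5 = -29/20 ≈ -1.4500.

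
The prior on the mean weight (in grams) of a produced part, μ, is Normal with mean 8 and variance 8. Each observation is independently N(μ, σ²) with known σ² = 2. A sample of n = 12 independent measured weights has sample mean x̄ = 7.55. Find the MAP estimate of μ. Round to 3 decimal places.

μ̂_MAP = 7.559

n = 12, x̄ = 7.55.
For a Normal prior and Normal likelihood with known variance, the posterior is Normal; its mode equals its mean, the precision-weighted average.
Prior precision 1/σ₀² = 1/8 = 0.125; data precision n/σ² = 12/2 = 6.
μ̂ = (0.125·8 + 6·7.55) / (0.125 + 6) = 46.3/6.125 = 1852/245 ≈ 7.559.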